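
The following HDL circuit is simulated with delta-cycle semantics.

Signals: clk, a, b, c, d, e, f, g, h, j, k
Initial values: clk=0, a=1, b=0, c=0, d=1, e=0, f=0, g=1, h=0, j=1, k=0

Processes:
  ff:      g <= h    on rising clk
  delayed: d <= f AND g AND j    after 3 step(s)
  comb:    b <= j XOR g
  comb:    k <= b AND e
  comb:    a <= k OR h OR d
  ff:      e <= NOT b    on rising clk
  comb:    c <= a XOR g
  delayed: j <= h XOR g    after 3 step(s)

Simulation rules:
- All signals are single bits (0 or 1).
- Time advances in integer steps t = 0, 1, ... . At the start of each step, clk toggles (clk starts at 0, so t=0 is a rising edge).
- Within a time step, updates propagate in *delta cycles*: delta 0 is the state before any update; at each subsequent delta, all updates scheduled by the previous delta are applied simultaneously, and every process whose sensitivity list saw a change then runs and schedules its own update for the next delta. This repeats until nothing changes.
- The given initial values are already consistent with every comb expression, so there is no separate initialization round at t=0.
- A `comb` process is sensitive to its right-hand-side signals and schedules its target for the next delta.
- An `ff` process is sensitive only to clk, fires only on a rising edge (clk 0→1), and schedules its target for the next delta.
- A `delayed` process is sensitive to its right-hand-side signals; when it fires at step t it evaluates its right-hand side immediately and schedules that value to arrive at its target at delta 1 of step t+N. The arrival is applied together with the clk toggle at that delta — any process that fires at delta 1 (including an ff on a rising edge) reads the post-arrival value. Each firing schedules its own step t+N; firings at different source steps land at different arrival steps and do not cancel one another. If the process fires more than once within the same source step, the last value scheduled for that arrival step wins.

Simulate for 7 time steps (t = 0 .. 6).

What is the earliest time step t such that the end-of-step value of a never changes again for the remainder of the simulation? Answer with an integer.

3

[bits: k,j,c,g,h,b,d,e,clk,a,f]
t=0: Δ0=01010010010 Δ1=01010010110 Δ2=01000011110 Δ3=01100111110 Δ4=11100111110 | 4Δ
t=1: Δ0=11100111110 Δ1=11100111010 | 1Δ
t=2: Δ0=11100111010 Δ1=11100111110 Δ2=11100110110 Δ3=01100110110 | 3Δ
t=3: Δ0=01100110110 Δ1=00100100010 Δ2=00100000000 Δ3=00000000000 | 3Δ
t=4: Δ0=00000000000 Δ1=00000000100 Δ2=00000001100 | 2Δ
t=5: Δ0=00000001100 Δ1=00000001000 | 1Δ
t=6: Δ0=00000001000 Δ1=00000001100 | 1Δ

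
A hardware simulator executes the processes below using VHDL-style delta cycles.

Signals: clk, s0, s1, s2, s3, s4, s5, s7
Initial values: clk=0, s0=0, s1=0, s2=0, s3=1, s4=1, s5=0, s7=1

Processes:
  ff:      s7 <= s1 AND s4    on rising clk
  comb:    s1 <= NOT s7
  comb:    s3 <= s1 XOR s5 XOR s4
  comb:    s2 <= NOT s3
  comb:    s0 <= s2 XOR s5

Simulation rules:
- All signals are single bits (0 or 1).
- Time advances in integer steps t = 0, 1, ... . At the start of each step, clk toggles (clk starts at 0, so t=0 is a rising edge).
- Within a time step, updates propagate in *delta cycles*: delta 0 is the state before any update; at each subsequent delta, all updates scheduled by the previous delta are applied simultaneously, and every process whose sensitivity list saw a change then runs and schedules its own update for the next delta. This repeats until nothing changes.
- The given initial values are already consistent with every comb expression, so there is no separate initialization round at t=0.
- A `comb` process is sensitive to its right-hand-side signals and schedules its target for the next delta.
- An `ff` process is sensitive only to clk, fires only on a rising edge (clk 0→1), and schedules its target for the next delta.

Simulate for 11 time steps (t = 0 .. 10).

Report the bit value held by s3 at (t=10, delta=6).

1

t=0 Δ0: s5=0 s2=0 s7=1 s0=0 s4=1 clk=0 s3=1 s1=0
  Δ1: clk:0→1
  Δ2: s7:1→0
  Δ3: s1:0→1
  Δ4: s3:1→0
  Δ5: s2:0→1
  Δ6: s0:0→1
  (6Δ to stable)
t=1 Δ0: s5=0 s2=1 s7=0 s0=1 s4=1 clk=1 s3=0 s1=1
  Δ1: clk:1→0
  (1Δ to stable)
t=2 Δ0: s5=0 s2=1 s7=0 s0=1 s4=1 clk=0 s3=0 s1=1
  Δ1: clk:0→1
  Δ2: s7:0→1
  Δ3: s1:1→0
  Δ4: s3:0→1
  Δ5: s2:1→0
  Δ6: s0:1→0
  (6Δ to stable)
t=3 Δ0: s5=0 s2=0 s7=1 s0=0 s4=1 clk=1 s3=1 s1=0
  Δ1: clk:1→0
  (1Δ to stable)
t=4 Δ0: s5=0 s2=0 s7=1 s0=0 s4=1 clk=0 s3=1 s1=0
  Δ1: clk:0→1
  Δ2: s7:1→0
  Δ3: s1:0→1
  Δ4: s3:1→0
  Δ5: s2:0→1
  Δ6: s0:0→1
  (6Δ to stable)
t=5 Δ0: s5=0 s2=1 s7=0 s0=1 s4=1 clk=1 s3=0 s1=1
  Δ1: clk:1→0
  (1Δ to stable)
t=6 Δ0: s5=0 s2=1 s7=0 s0=1 s4=1 clk=0 s3=0 s1=1
  Δ1: clk:0→1
  Δ2: s7:0→1
  Δ3: s1:1→0
  Δ4: s3:0→1
  Δ5: s2:1→0
  Δ6: s0:1→0
  (6Δ to stable)
t=7 Δ0: s5=0 s2=0 s7=1 s0=0 s4=1 clk=1 s3=1 s1=0
  Δ1: clk:1→0
  (1Δ to stable)
t=8 Δ0: s5=0 s2=0 s7=1 s0=0 s4=1 clk=0 s3=1 s1=0
  Δ1: clk:0→1
  Δ2: s7:1→0
  Δ3: s1:0→1
  Δ4: s3:1→0
  Δ5: s2:0→1
  Δ6: s0:0→1
  (6Δ to stable)
t=9 Δ0: s5=0 s2=1 s7=0 s0=1 s4=1 clk=1 s3=0 s1=1
  Δ1: clk:1→0
  (1Δ to stable)
t=10 Δ0: s5=0 s2=1 s7=0 s0=1 s4=1 clk=0 s3=0 s1=1
  Δ1: clk:0→1
  Δ2: s7:0→1
  Δ3: s1:1→0
  Δ4: s3:0→1
  Δ5: s2:1→0
  Δ6: s0:1→0
  (6Δ to stable)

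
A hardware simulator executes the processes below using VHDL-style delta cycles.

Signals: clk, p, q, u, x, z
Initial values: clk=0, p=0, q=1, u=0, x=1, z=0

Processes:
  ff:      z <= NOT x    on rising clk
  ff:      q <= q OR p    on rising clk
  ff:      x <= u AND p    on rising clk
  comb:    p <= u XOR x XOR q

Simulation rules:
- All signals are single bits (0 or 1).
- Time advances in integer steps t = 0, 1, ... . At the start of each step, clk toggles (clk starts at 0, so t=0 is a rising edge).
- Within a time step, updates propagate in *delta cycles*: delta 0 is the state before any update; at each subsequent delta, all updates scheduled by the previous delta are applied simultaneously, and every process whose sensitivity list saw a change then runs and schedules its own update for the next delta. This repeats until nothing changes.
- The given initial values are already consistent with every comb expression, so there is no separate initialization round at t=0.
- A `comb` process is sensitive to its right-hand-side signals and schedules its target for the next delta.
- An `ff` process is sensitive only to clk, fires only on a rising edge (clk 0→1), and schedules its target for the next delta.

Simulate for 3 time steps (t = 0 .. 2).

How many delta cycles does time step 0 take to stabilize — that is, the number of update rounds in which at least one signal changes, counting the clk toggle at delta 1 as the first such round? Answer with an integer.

3

t0.Δ0 p=0 z=0 q=1 x=1 clk=0 u=0
t0.Δ1 p=0 z=0 q=1 x=1 clk=1 u=0
t0.Δ2 p=0 z=0 q=1 x=0 clk=1 u=0
t0.Δ3 p=1 z=0 q=1 x=0 clk=1 u=0
t1.Δ0 p=1 z=0 q=1 x=0 clk=1 u=0
t1.Δ1 p=1 z=0 q=1 x=0 clk=0 u=0
t2.Δ0 p=1 z=0 q=1 x=0 clk=0 u=0
t2.Δ1 p=1 z=0 q=1 x=0 clk=1 u=0
t2.Δ2 p=1 z=1 q=1 x=0 clk=1 u=0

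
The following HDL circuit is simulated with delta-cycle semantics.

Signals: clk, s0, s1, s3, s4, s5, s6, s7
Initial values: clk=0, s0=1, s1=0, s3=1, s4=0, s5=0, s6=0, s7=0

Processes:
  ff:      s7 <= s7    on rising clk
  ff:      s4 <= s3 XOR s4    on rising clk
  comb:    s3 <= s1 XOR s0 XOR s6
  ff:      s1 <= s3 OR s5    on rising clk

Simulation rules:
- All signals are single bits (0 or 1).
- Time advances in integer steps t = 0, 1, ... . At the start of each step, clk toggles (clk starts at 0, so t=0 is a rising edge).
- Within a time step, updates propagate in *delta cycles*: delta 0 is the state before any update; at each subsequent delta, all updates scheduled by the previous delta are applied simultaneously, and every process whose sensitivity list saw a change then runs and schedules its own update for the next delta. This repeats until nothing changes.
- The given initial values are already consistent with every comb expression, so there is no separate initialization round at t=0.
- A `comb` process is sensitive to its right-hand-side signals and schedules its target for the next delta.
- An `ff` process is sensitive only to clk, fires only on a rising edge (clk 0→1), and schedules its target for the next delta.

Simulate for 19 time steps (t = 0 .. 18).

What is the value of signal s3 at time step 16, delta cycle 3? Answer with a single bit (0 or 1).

0

t=0 Δ0: s4=0 s7=0 s0=1 s5=0 s6=0 clk=0 s3=1 s1=0
  Δ1: clk:0→1
  Δ2: s4:0→1, s1:0→1
  Δ3: s3:1→0
  (3Δ to stable)
t=1 Δ0: s4=1 s7=0 s0=1 s5=0 s6=0 clk=1 s3=0 s1=1
  Δ1: clk:1→0
  (1Δ to stable)
t=2 Δ0: s4=1 s7=0 s0=1 s5=0 s6=0 clk=0 s3=0 s1=1
  Δ1: clk:0→1
  Δ2: s1:1→0
  Δ3: s3:0→1
  (3Δ to stable)
t=3 Δ0: s4=1 s7=0 s0=1 s5=0 s6=0 clk=1 s3=1 s1=0
  Δ1: clk:1→0
  (1Δ to stable)
t=4 Δ0: s4=1 s7=0 s0=1 s5=0 s6=0 clk=0 s3=1 s1=0
  Δ1: clk:0→1
  Δ2: s4:1→0, s1:0→1
  Δ3: s3:1→0
  (3Δ to stable)
t=5 Δ0: s4=0 s7=0 s0=1 s5=0 s6=0 clk=1 s3=0 s1=1
  Δ1: clk:1→0
  (1Δ to stable)
t=6 Δ0: s4=0 s7=0 s0=1 s5=0 s6=0 clk=0 s3=0 s1=1
  Δ1: clk:0→1
  Δ2: s1:1→0
  Δ3: s3:0→1
  (3Δ to stable)
t=7 Δ0: s4=0 s7=0 s0=1 s5=0 s6=0 clk=1 s3=1 s1=0
  Δ1: clk:1→0
  (1Δ to stable)
t=8 Δ0: s4=0 s7=0 s0=1 s5=0 s6=0 clk=0 s3=1 s1=0
  Δ1: clk:0→1
  Δ2: s4:0→1, s1:0→1
  Δ3: s3:1→0
  (3Δ to stable)
t=9 Δ0: s4=1 s7=0 s0=1 s5=0 s6=0 clk=1 s3=0 s1=1
  Δ1: clk:1→0
  (1Δ to stable)
t=10 Δ0: s4=1 s7=0 s0=1 s5=0 s6=0 clk=0 s3=0 s1=1
  Δ1: clk:0→1
  Δ2: s1:1→0
  Δ3: s3:0→1
  (3Δ to stable)
t=11 Δ0: s4=1 s7=0 s0=1 s5=0 s6=0 clk=1 s3=1 s1=0
  Δ1: clk:1→0
  (1Δ to stable)
t=12 Δ0: s4=1 s7=0 s0=1 s5=0 s6=0 clk=0 s3=1 s1=0
  Δ1: clk:0→1
  Δ2: s4:1→0, s1:0→1
  Δ3: s3:1→0
  (3Δ to stable)
t=13 Δ0: s4=0 s7=0 s0=1 s5=0 s6=0 clk=1 s3=0 s1=1
  Δ1: clk:1→0
  (1Δ to stable)
t=14 Δ0: s4=0 s7=0 s0=1 s5=0 s6=0 clk=0 s3=0 s1=1
  Δ1: clk:0→1
  Δ2: s1:1→0
  Δ3: s3:0→1
  (3Δ to stable)
t=15 Δ0: s4=0 s7=0 s0=1 s5=0 s6=0 clk=1 s3=1 s1=0
  Δ1: clk:1→0
  (1Δ to stable)
t=16 Δ0: s4=0 s7=0 s0=1 s5=0 s6=0 clk=0 s3=1 s1=0
  Δ1: clk:0→1
  Δ2: s4:0→1, s1:0→1
  Δ3: s3:1→0
  (3Δ to stable)
t=17 Δ0: s4=1 s7=0 s0=1 s5=0 s6=0 clk=1 s3=0 s1=1
  Δ1: clk:1→0
  (1Δ to stable)
t=18 Δ0: s4=1 s7=0 s0=1 s5=0 s6=0 clk=0 s3=0 s1=1
  Δ1: clk:0→1
  Δ2: s1:1→0
  Δ3: s3:0→1
  (3Δ to stable)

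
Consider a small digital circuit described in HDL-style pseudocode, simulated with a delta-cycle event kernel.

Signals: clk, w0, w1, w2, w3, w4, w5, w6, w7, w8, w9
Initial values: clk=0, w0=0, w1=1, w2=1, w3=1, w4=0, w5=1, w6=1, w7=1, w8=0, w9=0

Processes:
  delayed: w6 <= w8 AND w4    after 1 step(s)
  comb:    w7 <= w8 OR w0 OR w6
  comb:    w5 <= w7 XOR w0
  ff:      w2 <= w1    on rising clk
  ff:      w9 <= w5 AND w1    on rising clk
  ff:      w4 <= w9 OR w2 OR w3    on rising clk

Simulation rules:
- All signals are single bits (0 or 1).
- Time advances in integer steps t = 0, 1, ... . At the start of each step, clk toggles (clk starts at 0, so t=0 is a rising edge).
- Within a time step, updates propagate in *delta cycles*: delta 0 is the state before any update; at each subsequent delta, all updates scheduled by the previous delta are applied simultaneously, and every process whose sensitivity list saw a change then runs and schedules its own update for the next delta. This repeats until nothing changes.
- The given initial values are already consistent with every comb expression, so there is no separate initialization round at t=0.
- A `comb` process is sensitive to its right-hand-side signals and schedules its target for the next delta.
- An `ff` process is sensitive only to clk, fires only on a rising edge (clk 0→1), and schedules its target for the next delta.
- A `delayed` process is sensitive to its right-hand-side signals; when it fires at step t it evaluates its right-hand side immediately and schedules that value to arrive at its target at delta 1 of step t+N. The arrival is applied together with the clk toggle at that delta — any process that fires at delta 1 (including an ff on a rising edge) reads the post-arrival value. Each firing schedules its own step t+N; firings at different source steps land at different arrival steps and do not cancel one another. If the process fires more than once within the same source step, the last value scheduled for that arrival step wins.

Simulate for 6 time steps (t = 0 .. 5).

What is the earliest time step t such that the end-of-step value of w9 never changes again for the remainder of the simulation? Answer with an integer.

[bits: w5,w0,clk,w7,w4,w2,w9,w1,w8,w3,w6]
t=0: Δ0=10010101011 Δ1=10110101011 Δ2=10111111011 | 2Δ
t=1: Δ0=10111111011 Δ1=10011111010 Δ2=10001111010 Δ3=00001111010 | 3Δ
t=2: Δ0=00001111010 Δ1=00101111010 Δ2=00101101010 | 2Δ
t=3: Δ0=00101101010 Δ1=00001101010 | 1Δ
t=4: Δ0=00001101010 Δ1=00101101010 | 1Δ
t=5: Δ0=00101101010 Δ1=00001101010 | 1Δ

2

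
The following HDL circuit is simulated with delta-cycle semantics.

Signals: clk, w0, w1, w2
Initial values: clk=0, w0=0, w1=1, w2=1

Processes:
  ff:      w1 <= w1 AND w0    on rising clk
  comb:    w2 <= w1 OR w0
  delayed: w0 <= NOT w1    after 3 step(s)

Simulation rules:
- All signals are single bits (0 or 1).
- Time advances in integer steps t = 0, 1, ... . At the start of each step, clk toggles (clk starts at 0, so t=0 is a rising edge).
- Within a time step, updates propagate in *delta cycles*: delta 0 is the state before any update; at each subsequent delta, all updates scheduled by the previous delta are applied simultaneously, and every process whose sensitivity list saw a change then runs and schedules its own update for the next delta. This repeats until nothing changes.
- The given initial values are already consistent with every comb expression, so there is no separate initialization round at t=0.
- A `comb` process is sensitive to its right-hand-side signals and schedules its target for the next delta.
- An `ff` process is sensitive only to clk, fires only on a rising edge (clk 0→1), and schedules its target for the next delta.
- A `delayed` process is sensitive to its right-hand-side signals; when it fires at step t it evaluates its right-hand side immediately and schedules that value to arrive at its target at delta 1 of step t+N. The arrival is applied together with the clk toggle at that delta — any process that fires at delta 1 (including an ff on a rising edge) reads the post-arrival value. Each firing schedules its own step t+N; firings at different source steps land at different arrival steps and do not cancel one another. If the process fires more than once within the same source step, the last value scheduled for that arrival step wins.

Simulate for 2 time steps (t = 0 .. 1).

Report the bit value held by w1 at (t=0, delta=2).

0

t=0 Δ0: clk=0 w2=1 w0=0 w1=1
  Δ1: clk:0→1
  Δ2: w1:1→0
  Δ3: w2:1→0
  (3Δ to stable)
t=1 Δ0: clk=1 w2=0 w0=0 w1=0
  Δ1: clk:1→0
  (1Δ to stable)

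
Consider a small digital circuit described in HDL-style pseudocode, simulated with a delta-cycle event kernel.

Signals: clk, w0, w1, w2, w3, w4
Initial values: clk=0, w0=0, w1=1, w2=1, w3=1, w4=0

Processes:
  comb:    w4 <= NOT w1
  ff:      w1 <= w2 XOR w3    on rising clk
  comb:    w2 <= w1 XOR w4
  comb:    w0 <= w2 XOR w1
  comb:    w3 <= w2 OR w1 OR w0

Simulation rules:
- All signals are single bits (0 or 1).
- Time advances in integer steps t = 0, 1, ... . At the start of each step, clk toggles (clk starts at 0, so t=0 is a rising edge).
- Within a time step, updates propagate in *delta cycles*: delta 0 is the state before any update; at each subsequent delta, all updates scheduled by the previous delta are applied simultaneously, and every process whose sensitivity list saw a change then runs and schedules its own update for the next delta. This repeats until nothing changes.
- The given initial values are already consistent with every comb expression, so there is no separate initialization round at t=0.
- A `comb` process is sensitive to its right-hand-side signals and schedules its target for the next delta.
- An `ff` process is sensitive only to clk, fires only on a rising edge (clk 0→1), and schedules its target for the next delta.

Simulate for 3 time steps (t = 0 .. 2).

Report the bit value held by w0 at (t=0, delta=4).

t0.Δ0 w4=0 w1=1 w2=1 w3=1 clk=0 w0=0
t0.Δ1 w4=0 w1=1 w2=1 w3=1 clk=1 w0=0
t0.Δ2 w4=0 w1=0 w2=1 w3=1 clk=1 w0=0
t0.Δ3 w4=1 w1=0 w2=0 w3=1 clk=1 w0=1
t0.Δ4 w4=1 w1=0 w2=1 w3=1 clk=1 w0=0
t0.Δ5 w4=1 w1=0 w2=1 w3=1 clk=1 w0=1
t1.Δ0 w4=1 w1=0 w2=1 w3=1 clk=1 w0=1
t1.Δ1 w4=1 w1=0 w2=1 w3=1 clk=0 w0=1
t2.Δ0 w4=1 w1=0 w2=1 w3=1 clk=0 w0=1
t2.Δ1 w4=1 w1=0 w2=1 w3=1 clk=1 w0=1

0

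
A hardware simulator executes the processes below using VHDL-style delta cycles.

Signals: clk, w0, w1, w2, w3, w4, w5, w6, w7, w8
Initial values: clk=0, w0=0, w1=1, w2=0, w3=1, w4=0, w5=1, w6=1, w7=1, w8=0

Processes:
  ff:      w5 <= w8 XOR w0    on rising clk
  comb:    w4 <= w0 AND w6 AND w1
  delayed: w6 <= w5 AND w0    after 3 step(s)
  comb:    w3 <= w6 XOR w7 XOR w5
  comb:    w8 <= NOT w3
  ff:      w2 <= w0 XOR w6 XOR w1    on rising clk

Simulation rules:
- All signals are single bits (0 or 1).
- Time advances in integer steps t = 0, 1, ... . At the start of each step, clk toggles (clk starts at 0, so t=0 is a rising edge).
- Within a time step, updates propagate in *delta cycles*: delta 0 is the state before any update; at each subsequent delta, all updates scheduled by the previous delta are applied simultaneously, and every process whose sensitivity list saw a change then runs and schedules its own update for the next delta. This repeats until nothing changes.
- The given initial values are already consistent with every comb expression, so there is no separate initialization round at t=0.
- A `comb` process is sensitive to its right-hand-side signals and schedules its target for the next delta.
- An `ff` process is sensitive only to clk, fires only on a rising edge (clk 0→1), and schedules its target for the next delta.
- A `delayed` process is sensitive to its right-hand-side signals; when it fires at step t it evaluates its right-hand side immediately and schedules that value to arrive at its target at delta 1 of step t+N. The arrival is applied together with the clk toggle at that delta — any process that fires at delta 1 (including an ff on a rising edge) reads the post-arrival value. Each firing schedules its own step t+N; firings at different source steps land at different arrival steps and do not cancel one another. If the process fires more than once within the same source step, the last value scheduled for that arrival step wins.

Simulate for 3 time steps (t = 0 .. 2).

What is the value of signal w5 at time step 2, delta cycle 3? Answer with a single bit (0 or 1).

t=0 Δ0: w7=1 w1=1 w0=0 w2=0 clk=0 w6=1 w4=0 w3=1 w5=1 w8=0
  Δ1: clk:0→1
  Δ2: w5:1→0
  Δ3: w3:1→0
  Δ4: w8:0→1
  (4Δ to stable)
t=1 Δ0: w7=1 w1=1 w0=0 w2=0 clk=1 w6=1 w4=0 w3=0 w5=0 w8=1
  Δ1: clk:1→0
  (1Δ to stable)
t=2 Δ0: w7=1 w1=1 w0=0 w2=0 clk=0 w6=1 w4=0 w3=0 w5=0 w8=1
  Δ1: clk:0→1
  Δ2: w5:0→1
  Δ3: w3:0→1
  Δ4: w8:1→0
  (4Δ to stable)

1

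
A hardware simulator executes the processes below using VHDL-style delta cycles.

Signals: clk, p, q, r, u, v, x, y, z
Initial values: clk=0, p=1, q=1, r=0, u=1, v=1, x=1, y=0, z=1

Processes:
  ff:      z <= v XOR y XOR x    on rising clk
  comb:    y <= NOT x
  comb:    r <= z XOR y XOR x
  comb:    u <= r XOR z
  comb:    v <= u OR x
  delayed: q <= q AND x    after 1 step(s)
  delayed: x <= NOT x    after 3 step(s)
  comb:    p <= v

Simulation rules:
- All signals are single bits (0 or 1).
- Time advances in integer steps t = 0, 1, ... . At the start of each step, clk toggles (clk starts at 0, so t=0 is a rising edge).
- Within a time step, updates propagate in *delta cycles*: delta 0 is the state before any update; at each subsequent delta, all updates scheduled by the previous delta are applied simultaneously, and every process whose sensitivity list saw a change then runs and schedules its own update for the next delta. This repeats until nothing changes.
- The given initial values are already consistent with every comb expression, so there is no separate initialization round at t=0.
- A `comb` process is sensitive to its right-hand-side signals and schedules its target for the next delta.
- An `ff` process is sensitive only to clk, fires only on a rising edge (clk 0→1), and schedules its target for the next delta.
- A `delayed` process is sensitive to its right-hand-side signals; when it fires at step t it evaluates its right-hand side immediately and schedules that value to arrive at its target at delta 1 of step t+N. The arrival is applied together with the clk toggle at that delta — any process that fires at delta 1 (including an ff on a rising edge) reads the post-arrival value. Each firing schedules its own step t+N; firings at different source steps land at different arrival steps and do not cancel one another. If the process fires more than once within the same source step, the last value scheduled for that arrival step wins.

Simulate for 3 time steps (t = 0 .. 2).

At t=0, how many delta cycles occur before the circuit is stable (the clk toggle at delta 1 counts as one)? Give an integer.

t=0 Δ0: v=1 q=1 z=1 clk=0 r=0 u=1 x=1 y=0 p=1
  Δ1: clk:0→1
  Δ2: z:1→0
  Δ3: r:0→1, u:1→0
  Δ4: u:0→1
  (4Δ to stable)
t=1 Δ0: v=1 q=1 z=0 clk=1 r=1 u=1 x=1 y=0 p=1
  Δ1: clk:1→0
  (1Δ to stable)
t=2 Δ0: v=1 q=1 z=0 clk=0 r=1 u=1 x=1 y=0 p=1
  Δ1: clk:0→1
  (1Δ to stable)

4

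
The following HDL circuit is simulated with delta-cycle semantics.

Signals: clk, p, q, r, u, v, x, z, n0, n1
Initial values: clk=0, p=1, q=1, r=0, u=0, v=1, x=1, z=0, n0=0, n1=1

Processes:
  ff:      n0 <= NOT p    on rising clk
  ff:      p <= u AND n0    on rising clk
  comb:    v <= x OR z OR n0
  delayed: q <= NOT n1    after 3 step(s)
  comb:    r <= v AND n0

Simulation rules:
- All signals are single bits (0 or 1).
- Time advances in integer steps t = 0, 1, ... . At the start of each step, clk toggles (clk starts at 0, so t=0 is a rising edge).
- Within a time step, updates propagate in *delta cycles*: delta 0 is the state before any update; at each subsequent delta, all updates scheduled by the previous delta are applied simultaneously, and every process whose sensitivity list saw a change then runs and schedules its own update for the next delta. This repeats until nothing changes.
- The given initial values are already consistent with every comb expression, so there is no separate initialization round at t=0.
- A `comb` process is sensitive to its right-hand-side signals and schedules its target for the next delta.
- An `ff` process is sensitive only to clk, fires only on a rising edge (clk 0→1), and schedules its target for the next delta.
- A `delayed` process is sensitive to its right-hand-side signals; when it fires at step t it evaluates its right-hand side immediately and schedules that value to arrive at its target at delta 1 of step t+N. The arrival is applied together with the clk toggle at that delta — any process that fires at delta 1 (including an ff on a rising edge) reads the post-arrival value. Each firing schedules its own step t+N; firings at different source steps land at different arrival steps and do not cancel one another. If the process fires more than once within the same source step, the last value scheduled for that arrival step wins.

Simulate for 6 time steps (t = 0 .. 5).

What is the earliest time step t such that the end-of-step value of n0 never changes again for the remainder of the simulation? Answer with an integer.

[bits: v,n1,clk,q,n0,x,z,u,p,r]
t=0: Δ0=1101010010 Δ1=1111010010 Δ2=1111010000 | 2Δ
t=1: Δ0=1111010000 Δ1=1101010000 | 1Δ
t=2: Δ0=1101010000 Δ1=1111010000 Δ2=1111110000 Δ3=1111110001 | 3Δ
t=3: Δ0=1111110001 Δ1=1101110001 | 1Δ
t=4: Δ0=1101110001 Δ1=1111110001 | 1Δ
t=5: Δ0=1111110001 Δ1=1101110001 | 1Δ

2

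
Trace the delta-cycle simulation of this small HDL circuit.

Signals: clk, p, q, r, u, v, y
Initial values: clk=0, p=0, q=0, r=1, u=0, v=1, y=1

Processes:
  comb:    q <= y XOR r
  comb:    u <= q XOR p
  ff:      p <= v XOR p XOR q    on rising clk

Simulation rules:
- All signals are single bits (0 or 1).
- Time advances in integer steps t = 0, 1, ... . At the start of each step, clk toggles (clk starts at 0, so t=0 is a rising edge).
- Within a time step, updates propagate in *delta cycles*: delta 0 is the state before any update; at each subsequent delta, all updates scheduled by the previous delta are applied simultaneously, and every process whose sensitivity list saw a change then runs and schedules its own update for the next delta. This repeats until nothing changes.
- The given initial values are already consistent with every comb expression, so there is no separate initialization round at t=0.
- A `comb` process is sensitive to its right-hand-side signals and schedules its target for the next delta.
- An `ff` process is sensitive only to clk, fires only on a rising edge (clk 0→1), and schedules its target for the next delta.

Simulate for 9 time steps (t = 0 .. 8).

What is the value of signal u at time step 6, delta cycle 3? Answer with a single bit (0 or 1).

0

t=0 Δ0: r=1 q=0 clk=0 y=1 p=0 v=1 u=0
  Δ1: clk:0→1
  Δ2: p:0→1
  Δ3: u:0→1
  (3Δ to stable)
t=1 Δ0: r=1 q=0 clk=1 y=1 p=1 v=1 u=1
  Δ1: clk:1→0
  (1Δ to stable)
t=2 Δ0: r=1 q=0 clk=0 y=1 p=1 v=1 u=1
  Δ1: clk:0→1
  Δ2: p:1→0
  Δ3: u:1→0
  (3Δ to stable)
t=3 Δ0: r=1 q=0 clk=1 y=1 p=0 v=1 u=0
  Δ1: clk:1→0
  (1Δ to stable)
t=4 Δ0: r=1 q=0 clk=0 y=1 p=0 v=1 u=0
  Δ1: clk:0→1
  Δ2: p:0→1
  Δ3: u:0→1
  (3Δ to stable)
t=5 Δ0: r=1 q=0 clk=1 y=1 p=1 v=1 u=1
  Δ1: clk:1→0
  (1Δ to stable)
t=6 Δ0: r=1 q=0 clk=0 y=1 p=1 v=1 u=1
  Δ1: clk:0→1
  Δ2: p:1→0
  Δ3: u:1→0
  (3Δ to stable)
t=7 Δ0: r=1 q=0 clk=1 y=1 p=0 v=1 u=0
  Δ1: clk:1→0
  (1Δ to stable)
t=8 Δ0: r=1 q=0 clk=0 y=1 p=0 v=1 u=0
  Δ1: clk:0→1
  Δ2: p:0→1
  Δ3: u:0→1
  (3Δ to stable)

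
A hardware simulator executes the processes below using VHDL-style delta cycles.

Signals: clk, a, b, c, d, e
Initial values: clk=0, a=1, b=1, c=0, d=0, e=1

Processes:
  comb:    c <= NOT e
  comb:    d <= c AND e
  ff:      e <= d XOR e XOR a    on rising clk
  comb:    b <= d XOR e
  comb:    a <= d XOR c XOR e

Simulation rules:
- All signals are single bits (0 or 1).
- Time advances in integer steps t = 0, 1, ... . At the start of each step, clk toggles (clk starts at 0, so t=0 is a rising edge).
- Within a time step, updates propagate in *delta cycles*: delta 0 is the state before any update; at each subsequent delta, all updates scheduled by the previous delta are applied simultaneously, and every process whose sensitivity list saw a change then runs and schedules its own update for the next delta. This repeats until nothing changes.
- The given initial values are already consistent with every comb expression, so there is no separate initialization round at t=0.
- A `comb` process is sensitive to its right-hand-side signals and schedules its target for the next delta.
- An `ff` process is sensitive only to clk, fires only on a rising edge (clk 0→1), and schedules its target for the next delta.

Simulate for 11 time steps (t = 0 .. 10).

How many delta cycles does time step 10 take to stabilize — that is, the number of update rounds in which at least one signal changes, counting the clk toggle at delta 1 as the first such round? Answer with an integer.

5

[bits: b,clk,e,d,c,a]
t=0: Δ0=101001 Δ1=111001 Δ2=110001 Δ3=010010 Δ4=010011 | 4Δ
t=1: Δ0=010011 Δ1=000011 | 1Δ
t=2: Δ0=000011 Δ1=010011 Δ2=011011 Δ3=111100 Δ4=011000 Δ5=111001 | 5Δ
t=3: Δ0=111001 Δ1=101001 | 1Δ
t=4: Δ0=101001 Δ1=111001 Δ2=110001 Δ3=010010 Δ4=010011 | 4Δ
t=5: Δ0=010011 Δ1=000011 | 1Δ
t=6: Δ0=000011 Δ1=010011 Δ2=011011 Δ3=111100 Δ4=011000 Δ5=111001 | 5Δ
t=7: Δ0=111001 Δ1=101001 | 1Δ
t=8: Δ0=101001 Δ1=111001 Δ2=110001 Δ3=010010 Δ4=010011 | 4Δ
t=9: Δ0=010011 Δ1=000011 | 1Δ
t=10: Δ0=000011 Δ1=010011 Δ2=011011 Δ3=111100 Δ4=011000 Δ5=111001 | 5Δ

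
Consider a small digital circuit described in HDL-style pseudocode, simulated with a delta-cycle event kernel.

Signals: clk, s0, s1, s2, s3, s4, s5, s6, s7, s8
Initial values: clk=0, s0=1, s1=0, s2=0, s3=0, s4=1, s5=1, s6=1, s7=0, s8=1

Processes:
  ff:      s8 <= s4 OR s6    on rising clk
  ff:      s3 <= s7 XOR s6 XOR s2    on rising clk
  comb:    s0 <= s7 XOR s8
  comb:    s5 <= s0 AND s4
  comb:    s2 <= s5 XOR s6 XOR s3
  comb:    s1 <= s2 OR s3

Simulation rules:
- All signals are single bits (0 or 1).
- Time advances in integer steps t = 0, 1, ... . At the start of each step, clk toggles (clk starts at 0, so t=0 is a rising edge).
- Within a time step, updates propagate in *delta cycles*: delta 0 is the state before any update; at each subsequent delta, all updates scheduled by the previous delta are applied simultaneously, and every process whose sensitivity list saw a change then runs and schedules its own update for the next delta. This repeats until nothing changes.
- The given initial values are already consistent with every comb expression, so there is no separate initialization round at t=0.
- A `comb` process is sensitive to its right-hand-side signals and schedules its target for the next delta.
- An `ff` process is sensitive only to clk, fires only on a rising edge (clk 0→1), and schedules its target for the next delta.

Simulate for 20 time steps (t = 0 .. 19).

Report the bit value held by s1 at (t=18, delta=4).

[bits: s7,s8,s1,s5,s2,s6,s4,clk,s3,s0]
t=0: Δ0=0101011001 Δ1=0101011101 Δ2=0101011111 Δ3=0111111111 | 3Δ
t=1: Δ0=0111111111 Δ1=0111111011 | 1Δ
t=2: Δ0=0111111011 Δ1=0111111111 Δ2=0111111101 Δ3=0111011101 Δ4=0101011101 | 4Δ
t=3: Δ0=0101011101 Δ1=0101011001 | 1Δ
t=4: Δ0=0101011001 Δ1=0101011101 Δ2=0101011111 Δ3=0111111111 | 3Δ
t=5: Δ0=0111111111 Δ1=0111111011 | 1Δ
t=6: Δ0=0111111011 Δ1=0111111111 Δ2=0111111101 Δ3=0111011101 Δ4=0101011101 | 4Δ
t=7: Δ0=0101011101 Δ1=0101011001 | 1Δ
t=8: Δ0=0101011001 Δ1=0101011101 Δ2=0101011111 Δ3=0111111111 | 3Δ
t=9: Δ0=0111111111 Δ1=0111111011 | 1Δ
t=10: Δ0=0111111011 Δ1=0111111111 Δ2=0111111101 Δ3=0111011101 Δ4=0101011101 | 4Δ
t=11: Δ0=0101011101 Δ1=0101011001 | 1Δ
t=12: Δ0=0101011001 Δ1=0101011101 Δ2=0101011111 Δ3=0111111111 | 3Δ
t=13: Δ0=0111111111 Δ1=0111111011 | 1Δ
t=14: Δ0=0111111011 Δ1=0111111111 Δ2=0111111101 Δ3=0111011101 Δ4=0101011101 | 4Δ
t=15: Δ0=0101011101 Δ1=0101011001 | 1Δ
t=16: Δ0=0101011001 Δ1=0101011101 Δ2=0101011111 Δ3=0111111111 | 3Δ
t=17: Δ0=0111111111 Δ1=0111111011 | 1Δ
t=18: Δ0=0111111011 Δ1=0111111111 Δ2=0111111101 Δ3=0111011101 Δ4=0101011101 | 4Δ
t=19: Δ0=0101011101 Δ1=0101011001 | 1Δ

0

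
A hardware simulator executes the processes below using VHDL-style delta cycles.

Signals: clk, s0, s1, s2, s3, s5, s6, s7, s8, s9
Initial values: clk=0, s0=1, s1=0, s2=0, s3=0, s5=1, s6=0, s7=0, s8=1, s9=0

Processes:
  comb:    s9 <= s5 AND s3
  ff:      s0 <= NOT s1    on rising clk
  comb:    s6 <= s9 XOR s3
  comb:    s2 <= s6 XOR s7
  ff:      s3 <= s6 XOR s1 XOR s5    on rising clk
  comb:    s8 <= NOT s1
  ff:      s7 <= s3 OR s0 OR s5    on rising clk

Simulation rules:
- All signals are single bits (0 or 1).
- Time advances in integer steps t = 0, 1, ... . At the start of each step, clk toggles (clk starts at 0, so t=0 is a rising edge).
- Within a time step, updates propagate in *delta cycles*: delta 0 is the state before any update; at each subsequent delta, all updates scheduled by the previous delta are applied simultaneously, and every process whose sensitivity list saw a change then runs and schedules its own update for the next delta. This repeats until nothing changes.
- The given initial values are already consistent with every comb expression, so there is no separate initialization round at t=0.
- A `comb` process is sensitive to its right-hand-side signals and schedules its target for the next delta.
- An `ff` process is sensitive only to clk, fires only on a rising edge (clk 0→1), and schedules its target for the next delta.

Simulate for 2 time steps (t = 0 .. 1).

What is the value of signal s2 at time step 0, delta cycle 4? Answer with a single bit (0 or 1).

0

[bits: s2,s5,s3,s6,s9,s8,s0,s7,clk,s1]
t=0: Δ0=0100011000 Δ1=0100011010 Δ2=0110011110 Δ3=1111111110 Δ4=0110111110 Δ5=1110111110 | 5Δ
t=1: Δ0=1110111110 Δ1=1110111100 | 1Δ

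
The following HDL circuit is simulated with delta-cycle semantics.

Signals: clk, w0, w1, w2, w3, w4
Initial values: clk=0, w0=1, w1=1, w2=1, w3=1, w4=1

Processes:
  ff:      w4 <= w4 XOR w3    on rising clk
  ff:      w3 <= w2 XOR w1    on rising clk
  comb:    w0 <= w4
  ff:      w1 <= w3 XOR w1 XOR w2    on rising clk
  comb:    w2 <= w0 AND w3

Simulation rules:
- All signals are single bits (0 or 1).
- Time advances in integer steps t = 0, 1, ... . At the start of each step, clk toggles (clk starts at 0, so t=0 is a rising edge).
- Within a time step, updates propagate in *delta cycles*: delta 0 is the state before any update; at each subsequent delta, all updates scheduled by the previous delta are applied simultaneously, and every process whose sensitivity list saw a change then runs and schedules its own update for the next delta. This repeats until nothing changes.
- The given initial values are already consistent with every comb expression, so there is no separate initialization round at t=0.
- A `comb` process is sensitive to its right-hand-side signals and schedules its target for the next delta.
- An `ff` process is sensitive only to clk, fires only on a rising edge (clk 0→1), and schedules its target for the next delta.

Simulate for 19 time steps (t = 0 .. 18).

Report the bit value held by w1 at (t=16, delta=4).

0

[bits: w4,w0,w1,w3,clk,w2]
t=0: Δ0=111101 Δ1=111111 Δ2=011011 Δ3=001010 | 3Δ
t=1: Δ0=001010 Δ1=001000 | 1Δ
t=2: Δ0=001000 Δ1=001010 Δ2=001110 | 2Δ
t=3: Δ0=001110 Δ1=001100 | 1Δ
t=4: Δ0=001100 Δ1=001110 Δ2=100110 Δ3=110110 Δ4=110111 | 4Δ
t=5: Δ0=110111 Δ1=110101 | 1Δ
t=6: Δ0=110101 Δ1=110111 Δ2=010111 Δ3=000111 Δ4=000110 | 4Δ
t=7: Δ0=000110 Δ1=000100 | 1Δ
t=8: Δ0=000100 Δ1=000110 Δ2=101010 Δ3=111010 | 3Δ
t=9: Δ0=111010 Δ1=111000 | 1Δ
t=10: Δ0=111000 Δ1=111010 Δ2=111110 Δ3=111111 | 3Δ
t=11: Δ0=111111 Δ1=111101 | 1Δ
t=12: Δ0=111101 Δ1=111111 Δ2=011011 Δ3=001010 | 3Δ
t=13: Δ0=001010 Δ1=001000 | 1Δ
t=14: Δ0=001000 Δ1=001010 Δ2=001110 | 2Δ
t=15: Δ0=001110 Δ1=001100 | 1Δ
t=16: Δ0=001100 Δ1=001110 Δ2=100110 Δ3=110110 Δ4=110111 | 4Δ
t=17: Δ0=110111 Δ1=110101 | 1Δ
t=18: Δ0=110101 Δ1=110111 Δ2=010111 Δ3=000111 Δ4=000110 | 4Δ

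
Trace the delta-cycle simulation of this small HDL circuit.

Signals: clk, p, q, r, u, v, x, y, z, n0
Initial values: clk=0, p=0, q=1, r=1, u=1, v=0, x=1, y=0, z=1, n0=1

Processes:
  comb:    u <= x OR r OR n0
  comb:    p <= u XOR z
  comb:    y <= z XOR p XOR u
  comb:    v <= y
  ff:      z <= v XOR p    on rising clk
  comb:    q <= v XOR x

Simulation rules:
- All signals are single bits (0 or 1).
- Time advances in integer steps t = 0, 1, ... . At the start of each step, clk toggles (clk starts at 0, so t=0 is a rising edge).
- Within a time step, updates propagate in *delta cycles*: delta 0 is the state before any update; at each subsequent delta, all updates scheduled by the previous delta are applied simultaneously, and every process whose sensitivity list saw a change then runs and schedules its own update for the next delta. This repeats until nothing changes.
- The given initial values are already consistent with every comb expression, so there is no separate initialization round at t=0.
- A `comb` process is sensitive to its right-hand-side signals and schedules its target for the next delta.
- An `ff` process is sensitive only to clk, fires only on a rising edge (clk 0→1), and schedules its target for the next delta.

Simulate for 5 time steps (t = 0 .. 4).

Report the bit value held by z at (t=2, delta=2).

[bits: y,v,x,clk,p,z,r,n0,u,q]
t=0: Δ0=0010011111 Δ1=0011011111 Δ2=0011001111 Δ3=1011101111 Δ4=0111101111 Δ5=0011101110 Δ6=0011101111 | 6Δ
t=1: Δ0=0011101111 Δ1=0010101111 | 1Δ
t=2: Δ0=0010101111 Δ1=0011101111 Δ2=0011111111 Δ3=1011011111 Δ4=0111011111 Δ5=0011011110 Δ6=0011011111 | 6Δ
t=3: Δ0=0011011111 Δ1=0010011111 | 1Δ
t=4: Δ0=0010011111 Δ1=0011011111 Δ2=0011001111 Δ3=1011101111 Δ4=0111101111 Δ5=0011101110 Δ6=0011101111 | 6Δ

1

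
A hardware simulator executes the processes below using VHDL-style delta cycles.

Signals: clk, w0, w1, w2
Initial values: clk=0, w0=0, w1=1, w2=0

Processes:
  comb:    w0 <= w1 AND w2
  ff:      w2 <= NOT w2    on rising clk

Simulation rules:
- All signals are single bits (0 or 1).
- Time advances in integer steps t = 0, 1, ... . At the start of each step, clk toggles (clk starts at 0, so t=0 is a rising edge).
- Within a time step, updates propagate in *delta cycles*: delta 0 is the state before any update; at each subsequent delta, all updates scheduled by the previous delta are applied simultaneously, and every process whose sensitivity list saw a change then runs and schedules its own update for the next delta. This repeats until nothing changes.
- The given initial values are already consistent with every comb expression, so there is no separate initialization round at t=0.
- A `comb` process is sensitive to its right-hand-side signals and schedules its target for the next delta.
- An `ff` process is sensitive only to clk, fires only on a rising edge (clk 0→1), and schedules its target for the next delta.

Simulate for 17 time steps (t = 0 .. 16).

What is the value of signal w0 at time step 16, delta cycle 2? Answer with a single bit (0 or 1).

0

[bits: clk,w1,w0,w2]
t=0: Δ0=0100 Δ1=1100 Δ2=1101 Δ3=1111 | 3Δ
t=1: Δ0=1111 Δ1=0111 | 1Δ
t=2: Δ0=0111 Δ1=1111 Δ2=1110 Δ3=1100 | 3Δ
t=3: Δ0=1100 Δ1=0100 | 1Δ
t=4: Δ0=0100 Δ1=1100 Δ2=1101 Δ3=1111 | 3Δ
t=5: Δ0=1111 Δ1=0111 | 1Δ
t=6: Δ0=0111 Δ1=1111 Δ2=1110 Δ3=1100 | 3Δ
t=7: Δ0=1100 Δ1=0100 | 1Δ
t=8: Δ0=0100 Δ1=1100 Δ2=1101 Δ3=1111 | 3Δ
t=9: Δ0=1111 Δ1=0111 | 1Δ
t=10: Δ0=0111 Δ1=1111 Δ2=1110 Δ3=1100 | 3Δ
t=11: Δ0=1100 Δ1=0100 | 1Δ
t=12: Δ0=0100 Δ1=1100 Δ2=1101 Δ3=1111 | 3Δ
t=13: Δ0=1111 Δ1=0111 | 1Δ
t=14: Δ0=0111 Δ1=1111 Δ2=1110 Δ3=1100 | 3Δ
t=15: Δ0=1100 Δ1=0100 | 1Δ
t=16: Δ0=0100 Δ1=1100 Δ2=1101 Δ3=1111 | 3Δ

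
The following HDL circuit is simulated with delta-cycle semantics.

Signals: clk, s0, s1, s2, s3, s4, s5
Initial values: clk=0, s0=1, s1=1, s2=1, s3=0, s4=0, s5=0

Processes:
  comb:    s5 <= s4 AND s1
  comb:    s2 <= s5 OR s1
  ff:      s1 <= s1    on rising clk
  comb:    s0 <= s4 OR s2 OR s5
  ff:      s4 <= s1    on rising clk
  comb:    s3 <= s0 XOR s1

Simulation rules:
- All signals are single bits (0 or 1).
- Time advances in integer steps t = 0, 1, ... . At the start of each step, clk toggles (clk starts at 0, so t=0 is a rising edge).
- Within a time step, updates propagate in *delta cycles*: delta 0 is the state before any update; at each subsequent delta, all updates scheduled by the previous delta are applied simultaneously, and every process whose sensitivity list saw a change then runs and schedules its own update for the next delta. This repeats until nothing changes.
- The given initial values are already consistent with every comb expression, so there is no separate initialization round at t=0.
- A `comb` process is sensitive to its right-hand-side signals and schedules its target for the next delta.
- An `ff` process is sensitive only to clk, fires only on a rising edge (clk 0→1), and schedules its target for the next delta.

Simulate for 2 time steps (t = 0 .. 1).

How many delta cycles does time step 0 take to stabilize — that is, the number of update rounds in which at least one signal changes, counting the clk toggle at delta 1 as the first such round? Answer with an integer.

t0.Δ0 s5=0 s3=0 s0=1 s2=1 clk=0 s1=1 s4=0
t0.Δ1 s5=0 s3=0 s0=1 s2=1 clk=1 s1=1 s4=0
t0.Δ2 s5=0 s3=0 s0=1 s2=1 clk=1 s1=1 s4=1
t0.Δ3 s5=1 s3=0 s0=1 s2=1 clk=1 s1=1 s4=1
t1.Δ0 s5=1 s3=0 s0=1 s2=1 clk=1 s1=1 s4=1
t1.Δ1 s5=1 s3=0 s0=1 s2=1 clk=0 s1=1 s4=1

3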